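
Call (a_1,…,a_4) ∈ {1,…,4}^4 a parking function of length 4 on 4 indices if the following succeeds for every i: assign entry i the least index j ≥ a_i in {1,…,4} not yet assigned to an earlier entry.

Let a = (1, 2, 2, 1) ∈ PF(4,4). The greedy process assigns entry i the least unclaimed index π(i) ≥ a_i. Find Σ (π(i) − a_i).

4

Σπ(i) = 1+…+4 = 10; Σa = 1+2+2+1 = 6; disp = 10−6 = 4.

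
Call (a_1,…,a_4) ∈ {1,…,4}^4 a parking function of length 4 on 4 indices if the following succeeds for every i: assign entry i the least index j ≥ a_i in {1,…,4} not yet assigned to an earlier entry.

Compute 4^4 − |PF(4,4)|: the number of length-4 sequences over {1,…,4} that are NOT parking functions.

131

Count = 1·5^3 = 1×125 = 125 [KW]
E.g. (4,2,2,4) → sorted (2,2,4,4): b_1=2>1, not a PF.
4^4 − 125 = 256 − 125 = 131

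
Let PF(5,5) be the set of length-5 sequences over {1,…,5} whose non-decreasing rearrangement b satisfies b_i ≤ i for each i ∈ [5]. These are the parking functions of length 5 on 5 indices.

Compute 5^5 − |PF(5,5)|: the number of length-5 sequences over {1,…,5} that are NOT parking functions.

1829

|PF| = (5−5+1)·(5+1)^(5−1) = 1·1296 = 1296 (Pollak)
E.g. (4,4,3,3,3) → sorted (3,3,3,4,4): b_1=3>1, not a PF.
5^5 − 1296 = 3125 − 1296 = 1829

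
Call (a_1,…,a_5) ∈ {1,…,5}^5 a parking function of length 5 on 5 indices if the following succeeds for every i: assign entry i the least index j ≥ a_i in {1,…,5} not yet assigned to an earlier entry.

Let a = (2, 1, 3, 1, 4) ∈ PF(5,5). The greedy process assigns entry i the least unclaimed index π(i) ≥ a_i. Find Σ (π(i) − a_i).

4

Σπ = 15 ({1..5} each once); Σa = 2+1+3+1+4 = 11; disp = 15−11 = 4.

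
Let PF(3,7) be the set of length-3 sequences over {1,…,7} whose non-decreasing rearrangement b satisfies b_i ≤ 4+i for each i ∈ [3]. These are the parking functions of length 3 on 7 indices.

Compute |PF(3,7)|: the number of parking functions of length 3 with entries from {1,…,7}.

#PF = 5·8^2 = 5×64 = 320 (Konheim–Weiss)
One tuple (1,7,4) → sorted (1,4,7): b_i ≤ 4+i ∀i, a PF.

320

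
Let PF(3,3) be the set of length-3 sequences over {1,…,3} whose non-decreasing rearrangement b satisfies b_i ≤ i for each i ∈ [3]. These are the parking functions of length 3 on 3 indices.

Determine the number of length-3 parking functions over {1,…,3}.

16

#PF = (3+1−3)·(3+1)^{3−1} = 1·16 = 16 (Pollak)
Example (3,1,2) → sorted (1,2,3): b_i ≤ i ∀i, a PF.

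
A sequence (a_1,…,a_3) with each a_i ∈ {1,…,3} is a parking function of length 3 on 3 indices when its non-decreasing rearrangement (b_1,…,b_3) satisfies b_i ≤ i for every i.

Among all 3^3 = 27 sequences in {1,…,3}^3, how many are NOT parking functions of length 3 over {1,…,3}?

|PF| = 1·4^2 = 1·16 = 16 (Konheim–Weiss)
One tuple (3,3,3) → sorted (3,3,3): b_1=3>1, not a PF.
3^3 − 16 = 27 − 16 = 11

11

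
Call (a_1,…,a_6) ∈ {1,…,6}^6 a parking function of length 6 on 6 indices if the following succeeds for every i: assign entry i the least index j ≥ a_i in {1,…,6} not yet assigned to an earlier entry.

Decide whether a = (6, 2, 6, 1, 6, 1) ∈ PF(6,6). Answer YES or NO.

NO

Sorted: b = (1, 1, 2, 6, 6, 6).
  b_1=1 ≤ 1
  b_2=1 ≤ 2
  b_3=2 ≤ 3
  b_4=6 > 4
  fails at i=4 ⇒ NO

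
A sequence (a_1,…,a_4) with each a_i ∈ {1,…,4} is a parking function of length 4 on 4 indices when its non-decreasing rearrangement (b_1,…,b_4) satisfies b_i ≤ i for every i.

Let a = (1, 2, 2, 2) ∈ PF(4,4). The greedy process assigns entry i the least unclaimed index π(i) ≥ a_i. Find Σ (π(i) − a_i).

3

Σπ = 10 ({1..4} each once); Σa = 1+2+2+2 = 7; disp = 10−7 = 3.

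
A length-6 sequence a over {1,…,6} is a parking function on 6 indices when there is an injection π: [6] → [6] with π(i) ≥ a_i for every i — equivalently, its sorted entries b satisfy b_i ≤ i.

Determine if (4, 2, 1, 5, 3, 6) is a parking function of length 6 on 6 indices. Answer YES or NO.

YES

Order a: b = (1, 2, 3, 4, 5, 6).
  b_1=1 ≤ 1
  b_2=2 ≤ 2
  b_3=3 ≤ 3
  b_4=4 ≤ 4
  b_5=5 ≤ 5
  b_6=6 ≤ 6
All bounds hold ⇒ YES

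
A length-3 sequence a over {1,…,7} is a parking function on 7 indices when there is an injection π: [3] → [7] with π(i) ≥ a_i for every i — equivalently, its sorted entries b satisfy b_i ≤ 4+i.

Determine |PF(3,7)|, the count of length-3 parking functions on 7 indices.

|PF| = (8−3)·8^(3−1) = 5·64 = 320 (Konheim–Weiss)
One tuple (5,2,2) → sorted (2,2,5): b_i ≤ 4+i ∀i, a PF.

320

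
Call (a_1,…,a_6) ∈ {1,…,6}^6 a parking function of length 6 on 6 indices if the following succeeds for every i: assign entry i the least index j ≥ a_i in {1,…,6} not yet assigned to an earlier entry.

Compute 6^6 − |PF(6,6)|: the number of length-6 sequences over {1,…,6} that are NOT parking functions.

29849

Count = (6+1−6)·(6+1)^{6−1} = 1 · 16807 = 16807
Check (3,3,5,2,5,5) → sorted (2,3,3,5,5,5): b_1=2>1, not a PF.
So 46656 − 16807 = 29849 fail.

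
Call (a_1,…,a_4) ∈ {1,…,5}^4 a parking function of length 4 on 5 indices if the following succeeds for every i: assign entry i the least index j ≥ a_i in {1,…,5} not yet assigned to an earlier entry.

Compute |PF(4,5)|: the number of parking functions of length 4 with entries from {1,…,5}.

432

#PF = 2·6^3 = 2×216 = 432
Check (3,2,2,5) → sorted (2,2,3,5): b_i ≤ 1+i ∀i, a PF.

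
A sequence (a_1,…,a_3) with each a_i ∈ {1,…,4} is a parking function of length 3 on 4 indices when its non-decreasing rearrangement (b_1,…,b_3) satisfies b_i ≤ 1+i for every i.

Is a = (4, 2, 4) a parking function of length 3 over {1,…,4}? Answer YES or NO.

Rearranged: b = (2, 4, 4).
  b_1=2 ≤ 2
  b_2=4 > 3
  fails at i=2 ⇒ NO

NO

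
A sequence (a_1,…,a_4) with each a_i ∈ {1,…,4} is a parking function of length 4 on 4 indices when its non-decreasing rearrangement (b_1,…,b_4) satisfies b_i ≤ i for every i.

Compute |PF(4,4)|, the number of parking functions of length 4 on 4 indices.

125

|PF(4,4)| = (5−4)·5^(4−1) = 1·125 = 125
Example (2,2,3,1) → sorted (1,2,2,3): b_i ≤ i ∀i, a PF.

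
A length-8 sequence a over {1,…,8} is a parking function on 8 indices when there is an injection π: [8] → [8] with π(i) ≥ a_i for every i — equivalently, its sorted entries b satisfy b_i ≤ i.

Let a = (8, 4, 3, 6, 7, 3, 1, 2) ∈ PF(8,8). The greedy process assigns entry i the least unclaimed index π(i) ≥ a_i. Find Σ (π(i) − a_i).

Σπ = 36 ({1..8} each once); Σa = 8+4+3+6+7+3+1+2 = 34; disp = 36−34 = 2.

2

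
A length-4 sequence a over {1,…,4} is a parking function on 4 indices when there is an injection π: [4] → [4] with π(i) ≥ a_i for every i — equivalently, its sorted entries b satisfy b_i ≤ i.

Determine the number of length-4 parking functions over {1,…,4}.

125

Count = (4−4+1)·(4+1)^(4−1) = 1 · 125 = 125
E.g. (4,2,1,1) → sorted (1,1,2,4): b_i ≤ i ∀i, a PF.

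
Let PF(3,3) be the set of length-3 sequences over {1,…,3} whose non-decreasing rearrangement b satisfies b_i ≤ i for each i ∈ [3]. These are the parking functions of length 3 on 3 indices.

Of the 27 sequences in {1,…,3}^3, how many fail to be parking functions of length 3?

11

Count = (3+1−3)·(3+1)^{3−1} = 1 · 16 = 16 (Pollak)
Example (3,3,2) → sorted (2,3,3): b_1=2>1, not a PF.
3^3 − 16 = 27 − 16 = 11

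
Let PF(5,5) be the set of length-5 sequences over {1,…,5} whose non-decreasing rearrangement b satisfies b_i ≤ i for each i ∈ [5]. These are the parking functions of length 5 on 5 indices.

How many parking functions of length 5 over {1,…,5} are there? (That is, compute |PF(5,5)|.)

#PF = (6−5)·6^(5−1) = 1×1296 = 1296
E.g. (2,3,1,2,5) → sorted (1,2,2,3,5): b_i ≤ i ∀i, a PF.

1296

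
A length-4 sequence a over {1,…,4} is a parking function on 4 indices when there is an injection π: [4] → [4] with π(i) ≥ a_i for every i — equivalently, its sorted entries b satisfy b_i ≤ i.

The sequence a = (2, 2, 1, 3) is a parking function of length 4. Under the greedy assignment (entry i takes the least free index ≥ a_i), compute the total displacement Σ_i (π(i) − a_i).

Σπ = 4·5/2 = 10 (π permutes [4]); Σa = 2+2+1+3 = 8; disp = 10−8 = 2.

2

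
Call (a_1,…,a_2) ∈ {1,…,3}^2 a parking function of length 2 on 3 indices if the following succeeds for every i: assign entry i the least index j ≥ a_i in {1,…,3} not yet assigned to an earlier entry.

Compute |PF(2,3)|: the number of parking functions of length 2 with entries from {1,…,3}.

8

Count = (3+1−2)·(3+1)^{2−1} = 2 · 4 = 8 [KW]
Example (1,3) → sorted (1,3): b_i ≤ 1+i ∀i, a PF.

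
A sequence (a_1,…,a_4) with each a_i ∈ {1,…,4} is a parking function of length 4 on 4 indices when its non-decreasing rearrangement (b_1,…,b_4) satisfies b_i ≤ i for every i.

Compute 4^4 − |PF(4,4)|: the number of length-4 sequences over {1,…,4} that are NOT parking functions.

|PF| = (4−4+1)·(4+1)^(4−1) = 1·125 = 125
Example (4,2,2,4) → sorted (2,2,4,4): b_1=2>1, not a PF.
So 256 − 125 = 131 fail.

131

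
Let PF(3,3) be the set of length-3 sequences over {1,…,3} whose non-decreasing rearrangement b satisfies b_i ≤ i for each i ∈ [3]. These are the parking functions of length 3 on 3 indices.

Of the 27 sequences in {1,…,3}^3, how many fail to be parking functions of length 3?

#PF = 1·4^2 = 1×16 = 16 (Pollak)
One tuple (3,3,3) → sorted (3,3,3): b_1=3>1, not a PF.
Total 27; non-PF = 27−16 = 11

11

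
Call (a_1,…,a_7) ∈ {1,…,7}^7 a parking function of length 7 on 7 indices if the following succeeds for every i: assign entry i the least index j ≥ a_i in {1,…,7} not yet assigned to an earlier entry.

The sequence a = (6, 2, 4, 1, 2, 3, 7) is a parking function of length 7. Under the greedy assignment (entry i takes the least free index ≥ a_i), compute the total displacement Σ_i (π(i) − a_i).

Σπ(i) = 1+…+7 = 28; Σa = 6+2+4+1+2+3+7 = 25; disp = 28−25 = 3.

3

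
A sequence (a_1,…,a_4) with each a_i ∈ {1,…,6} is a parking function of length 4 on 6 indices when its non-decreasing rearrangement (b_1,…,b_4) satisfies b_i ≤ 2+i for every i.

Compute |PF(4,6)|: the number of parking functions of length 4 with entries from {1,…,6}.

|PF(4,6)| = (6−4+1)·(6+1)^(4−1) = 3×343 = 1029 [KW]
Example (5,1,1,6) → sorted (1,1,5,6): b_i ≤ 2+i ∀i, a PF.

1029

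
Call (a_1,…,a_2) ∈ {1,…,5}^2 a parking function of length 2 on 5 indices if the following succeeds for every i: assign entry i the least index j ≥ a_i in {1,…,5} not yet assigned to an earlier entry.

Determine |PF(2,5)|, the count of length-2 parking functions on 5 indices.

|PF| = (5−2+1)·(5+1)^(2−1) = 4·6 = 24 (Pollak)
Example (1,3) → sorted (1,3): b_i ≤ 3+i ∀i, a PF.

24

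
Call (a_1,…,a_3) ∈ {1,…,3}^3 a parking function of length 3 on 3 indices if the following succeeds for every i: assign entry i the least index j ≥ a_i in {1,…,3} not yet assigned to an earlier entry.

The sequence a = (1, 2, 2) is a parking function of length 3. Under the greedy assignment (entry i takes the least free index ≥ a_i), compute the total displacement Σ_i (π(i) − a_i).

Σπ(i) = 1+…+3 = 6; Σa = 1+2+2 = 5; disp = 6−5 = 1.

1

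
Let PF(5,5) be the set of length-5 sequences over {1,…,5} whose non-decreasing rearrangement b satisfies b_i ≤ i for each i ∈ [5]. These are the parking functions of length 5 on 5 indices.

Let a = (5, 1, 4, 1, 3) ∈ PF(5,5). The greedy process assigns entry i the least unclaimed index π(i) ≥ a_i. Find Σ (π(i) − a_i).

Σπ = 15 ({1..5} each once); Σa = 5+1+4+1+3 = 14; disp = 15−14 = 1.

1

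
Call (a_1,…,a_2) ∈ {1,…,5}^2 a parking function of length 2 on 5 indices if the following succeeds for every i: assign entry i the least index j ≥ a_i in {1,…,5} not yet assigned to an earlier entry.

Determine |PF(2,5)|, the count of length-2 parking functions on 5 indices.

24

Count = (5+1−2)·(5+1)^{2−1} = 4·6 = 24 (Pollak)
Example (2,3) → sorted (2,3): b_i ≤ 3+i ∀i, a PF.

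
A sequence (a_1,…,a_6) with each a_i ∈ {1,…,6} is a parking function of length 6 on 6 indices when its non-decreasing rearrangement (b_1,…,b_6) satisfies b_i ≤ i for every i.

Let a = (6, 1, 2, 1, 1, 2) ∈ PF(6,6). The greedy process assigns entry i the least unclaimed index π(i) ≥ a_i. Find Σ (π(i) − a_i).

8

Σπ = 21 ({1..6} each once); Σa = 6+1+2+1+1+2 = 13; disp = 21−13 = 8.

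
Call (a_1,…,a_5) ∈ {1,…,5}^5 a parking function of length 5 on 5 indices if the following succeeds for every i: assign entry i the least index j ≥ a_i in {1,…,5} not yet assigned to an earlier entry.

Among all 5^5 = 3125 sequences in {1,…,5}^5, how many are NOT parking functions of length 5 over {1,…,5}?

1829

#PF = (5−5+1)·(5+1)^(5−1) = 1 · 1296 = 1296 [KW]
E.g. (5,5,3,4,5) → sorted (3,4,5,5,5): b_1=3>1, not a PF.
5^5 − 1296 = 3125 − 1296 = 1829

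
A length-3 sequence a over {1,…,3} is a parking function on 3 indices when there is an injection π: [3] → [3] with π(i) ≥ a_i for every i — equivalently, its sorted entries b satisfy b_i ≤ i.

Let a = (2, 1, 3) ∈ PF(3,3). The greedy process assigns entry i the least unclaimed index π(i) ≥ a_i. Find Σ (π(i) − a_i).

Σπ(i) = 1+…+3 = 6; Σa = 2+1+3 = 6; disp = 6−6 = 0.

0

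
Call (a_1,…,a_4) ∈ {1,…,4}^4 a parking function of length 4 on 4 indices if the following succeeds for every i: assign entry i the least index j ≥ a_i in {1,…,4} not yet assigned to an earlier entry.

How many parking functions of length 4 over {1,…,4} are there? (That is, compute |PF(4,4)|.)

125

#PF = 1·5^3 = 1 · 125 = 125 [KW]
Check (3,1,1,1) → sorted (1,1,1,3): b_i ≤ i ∀i, a PF.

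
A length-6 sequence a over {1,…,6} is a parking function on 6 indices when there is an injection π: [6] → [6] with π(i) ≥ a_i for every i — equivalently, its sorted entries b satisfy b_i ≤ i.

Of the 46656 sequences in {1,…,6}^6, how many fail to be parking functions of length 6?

29849

#PF = (6−6+1)·(6+1)^(6−1) = 1×16807 = 16807 [KW]
Check (5,1,6,3,6,5) → sorted (1,3,5,5,6,6): b_2=3>2, not a PF.
6^6 − 16807 = 46656 − 16807 = 29849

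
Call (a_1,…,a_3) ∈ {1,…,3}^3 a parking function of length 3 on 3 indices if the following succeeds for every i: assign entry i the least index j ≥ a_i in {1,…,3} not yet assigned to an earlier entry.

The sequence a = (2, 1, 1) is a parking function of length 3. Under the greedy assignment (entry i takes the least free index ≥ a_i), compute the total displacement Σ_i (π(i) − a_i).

Σπ = 3·4/2 = 6 (π permutes [3]); Σa = 2+1+1 = 4; disp = 6−4 = 2.

2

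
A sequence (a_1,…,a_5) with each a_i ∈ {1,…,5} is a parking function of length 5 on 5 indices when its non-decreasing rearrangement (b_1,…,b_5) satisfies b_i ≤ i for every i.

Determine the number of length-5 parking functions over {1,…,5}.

1296

|PF| = 1·6^4 = 1×1296 = 1296 (Pollak)
Example (2,2,1,5,1) → sorted (1,1,2,2,5): b_i ≤ i ∀i, a PF.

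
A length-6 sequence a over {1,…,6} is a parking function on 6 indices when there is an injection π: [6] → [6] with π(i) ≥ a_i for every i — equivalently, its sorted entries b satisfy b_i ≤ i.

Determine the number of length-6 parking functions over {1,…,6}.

16807

#PF = (6+1−6)·(6+1)^{6−1} = 1·16807 = 16807
One tuple (6,2,1,2,4,5) → sorted (1,2,2,4,5,6): b_i ≤ i ∀i, a PF.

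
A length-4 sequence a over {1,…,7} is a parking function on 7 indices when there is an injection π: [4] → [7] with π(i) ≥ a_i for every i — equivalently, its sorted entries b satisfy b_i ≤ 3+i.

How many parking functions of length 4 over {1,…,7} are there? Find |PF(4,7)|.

2048

Count = (8−4)·8^(4−1) = 4 · 512 = 2048 (Konheim–Weiss)
Example (2,4,1,1) → sorted (1,1,2,4): b_i ≤ 3+i ∀i, a PF.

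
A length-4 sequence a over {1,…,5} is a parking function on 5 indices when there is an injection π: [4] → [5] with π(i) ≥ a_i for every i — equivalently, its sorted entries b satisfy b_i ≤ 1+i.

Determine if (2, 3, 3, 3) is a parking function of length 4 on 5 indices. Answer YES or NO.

YES

Sorted: b = (2, 3, 3, 3).
  b_1=2 ≤ 2
  b_2=3 ≤ 3
  b_3=3 ≤ 4
  b_4=3 ≤ 5
All bounds hold ⇒ YES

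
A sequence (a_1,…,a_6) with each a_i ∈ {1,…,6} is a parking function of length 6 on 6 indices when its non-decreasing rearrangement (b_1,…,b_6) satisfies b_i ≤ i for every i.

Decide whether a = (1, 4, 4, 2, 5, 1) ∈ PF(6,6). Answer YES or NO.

YES

Sorted: b = (1, 1, 2, 4, 4, 5).
  b_1=1 ≤ 1
  b_2=1 ≤ 2
  b_3=2 ≤ 3
  b_4=4 ≤ 4
  b_5=4 ≤ 5
  b_6=5 ≤ 6
All bounds hold ⇒ YES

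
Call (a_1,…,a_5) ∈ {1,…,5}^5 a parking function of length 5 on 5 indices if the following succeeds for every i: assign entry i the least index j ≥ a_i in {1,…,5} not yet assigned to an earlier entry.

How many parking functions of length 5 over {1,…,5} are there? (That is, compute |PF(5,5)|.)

1296

#PF = 1·6^4 = 1×1296 = 1296 (Konheim–Weiss)
E.g. (2,1,4,1,3) → sorted (1,1,2,3,4): b_i ≤ i ∀i, a PF.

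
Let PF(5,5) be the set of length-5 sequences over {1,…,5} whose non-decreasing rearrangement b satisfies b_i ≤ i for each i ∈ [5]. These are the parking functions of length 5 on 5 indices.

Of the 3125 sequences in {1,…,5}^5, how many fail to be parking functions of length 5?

|PF(5,5)| = (5+1−5)·(5+1)^{5−1} = 1·1296 = 1296
Example (5,4,4,1,4) → sorted (1,4,4,4,5): b_2=4>2, not a PF.
5^5 − 1296 = 3125 − 1296 = 1829

1829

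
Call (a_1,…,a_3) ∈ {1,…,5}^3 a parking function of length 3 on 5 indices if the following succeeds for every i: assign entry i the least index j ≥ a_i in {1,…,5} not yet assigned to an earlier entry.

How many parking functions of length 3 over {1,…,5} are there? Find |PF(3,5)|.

108

#PF = (5−3+1)·(5+1)^(3−1) = 3×36 = 108 [KW]
E.g. (2,5,2) → sorted (2,2,5): b_i ≤ 2+i ∀i, a PF.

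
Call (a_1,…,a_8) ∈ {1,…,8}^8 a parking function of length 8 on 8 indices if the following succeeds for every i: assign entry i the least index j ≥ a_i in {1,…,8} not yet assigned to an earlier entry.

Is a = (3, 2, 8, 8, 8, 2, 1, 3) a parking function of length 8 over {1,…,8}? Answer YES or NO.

NO

Order a: b = (1, 2, 2, 3, 3, 8, 8, 8).
  b_1=1 ≤ 1
  b_2=2 ≤ 2
  b_3=2 ≤ 3
  b_4=3 ≤ 4
  b_5=3 ≤ 5
  b_6=8 > 6
  fails at i=6 ⇒ NO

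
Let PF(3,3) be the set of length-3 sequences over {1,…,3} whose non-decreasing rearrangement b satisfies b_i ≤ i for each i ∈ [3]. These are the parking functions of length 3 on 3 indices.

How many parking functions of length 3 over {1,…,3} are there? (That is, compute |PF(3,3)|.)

Count = (4−3)·4^(3−1) = 1×16 = 16 (Konheim–Weiss)
Check (1,2,3) → sorted (1,2,3): b_i ≤ i ∀i, a PF.

16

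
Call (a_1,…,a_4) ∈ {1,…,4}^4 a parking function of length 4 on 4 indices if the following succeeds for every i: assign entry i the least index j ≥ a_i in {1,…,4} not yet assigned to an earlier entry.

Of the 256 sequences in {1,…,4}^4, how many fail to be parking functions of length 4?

131

Count = (4+1−4)·(4+1)^{4−1} = 1 · 125 = 125 [KW]
Check (4,3,2,4) → sorted (2,3,4,4): b_1=2>1, not a PF.
4^4 − 125 = 256 − 125 = 131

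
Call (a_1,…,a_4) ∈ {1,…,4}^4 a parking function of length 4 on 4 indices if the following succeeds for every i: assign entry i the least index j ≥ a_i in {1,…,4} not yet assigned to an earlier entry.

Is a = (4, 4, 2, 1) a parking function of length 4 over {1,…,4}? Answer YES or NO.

Order a: b = (1, 2, 4, 4).
  b_1=1 ≤ 1
  b_2=2 ≤ 2
  b_3=4 > 3
  fails at i=3 ⇒ NO

NO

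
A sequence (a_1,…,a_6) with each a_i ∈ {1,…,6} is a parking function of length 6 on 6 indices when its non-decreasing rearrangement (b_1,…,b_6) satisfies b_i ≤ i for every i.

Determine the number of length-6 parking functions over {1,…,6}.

|PF| = (6+1−6)·(6+1)^{6−1} = 1·16807 = 16807 [KW]
Check (1,2,4,1,6,5) → sorted (1,1,2,4,5,6): b_i ≤ i ∀i, a PF.

16807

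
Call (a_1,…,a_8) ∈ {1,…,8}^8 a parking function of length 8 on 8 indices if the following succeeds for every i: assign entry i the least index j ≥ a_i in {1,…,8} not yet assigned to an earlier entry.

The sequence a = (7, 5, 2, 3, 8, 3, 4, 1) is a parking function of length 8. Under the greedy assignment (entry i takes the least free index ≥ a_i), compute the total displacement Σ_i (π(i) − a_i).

3

Σπ = 8·9/2 = 36 (π permutes [8]); Σa = 7+5+2+3+8+3+4+1 = 33; disp = 36−33 = 3.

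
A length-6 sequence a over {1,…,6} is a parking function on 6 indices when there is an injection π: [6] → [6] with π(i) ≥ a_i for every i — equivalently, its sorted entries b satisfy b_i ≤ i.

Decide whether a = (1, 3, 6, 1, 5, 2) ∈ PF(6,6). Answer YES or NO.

Rearranged: b = (1, 1, 2, 3, 5, 6).
  b_1=1 ≤ 1
  b_2=1 ≤ 2
  b_3=2 ≤ 3
  b_4=3 ≤ 4
  b_5=5 ≤ 5
  b_6=6 ≤ 6
All bounds hold ⇒ YES

YES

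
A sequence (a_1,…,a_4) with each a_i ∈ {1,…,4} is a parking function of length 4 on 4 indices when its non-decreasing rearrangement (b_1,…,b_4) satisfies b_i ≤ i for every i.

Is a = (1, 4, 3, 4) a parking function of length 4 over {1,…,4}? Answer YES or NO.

NO

Rearranged: b = (1, 3, 4, 4).
  b_1=1 ≤ 1
  b_2=3 > 2
  fails at i=2 ⇒ NO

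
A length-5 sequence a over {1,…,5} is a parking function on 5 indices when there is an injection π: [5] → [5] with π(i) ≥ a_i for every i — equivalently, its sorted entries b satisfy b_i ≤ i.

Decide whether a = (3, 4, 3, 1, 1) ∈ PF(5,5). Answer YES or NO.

YES

Order a: b = (1, 1, 3, 3, 4).
  b_1=1 ≤ 1
  b_2=1 ≤ 2
  b_3=3 ≤ 3
  b_4=3 ≤ 4
  b_5=4 ≤ 5
All bounds hold ⇒ YES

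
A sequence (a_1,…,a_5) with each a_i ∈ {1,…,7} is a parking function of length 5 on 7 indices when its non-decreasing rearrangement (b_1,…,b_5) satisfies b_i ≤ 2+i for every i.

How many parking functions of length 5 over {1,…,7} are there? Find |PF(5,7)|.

12288

|PF(5,7)| = (7−5+1)·(7+1)^(5−1) = 3×4096 = 12288 (Pollak)
E.g. (6,6,2,1,4) → sorted (1,2,4,6,6): b_i ≤ 2+i ∀i, a PF.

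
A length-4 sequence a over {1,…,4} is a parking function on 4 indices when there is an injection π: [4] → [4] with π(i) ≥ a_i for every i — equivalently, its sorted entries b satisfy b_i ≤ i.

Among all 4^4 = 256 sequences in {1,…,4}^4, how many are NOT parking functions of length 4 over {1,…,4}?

|PF(4,4)| = (4+1−4)·(4+1)^{4−1} = 1×125 = 125 (Konheim–Weiss)
One tuple (1,4,2,4) → sorted (1,2,4,4): b_3=4>3, not a PF.
So 256 − 125 = 131 fail.

131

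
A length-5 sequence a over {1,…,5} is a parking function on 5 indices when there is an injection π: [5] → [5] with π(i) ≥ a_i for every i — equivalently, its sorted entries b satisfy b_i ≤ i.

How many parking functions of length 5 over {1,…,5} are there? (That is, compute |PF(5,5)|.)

1296

#PF = (5−5+1)·(5+1)^(5−1) = 1 · 1296 = 1296 (Konheim–Weiss)
One tuple (1,2,3,4,3) → sorted (1,2,3,3,4): b_i ≤ i ∀i, a PF.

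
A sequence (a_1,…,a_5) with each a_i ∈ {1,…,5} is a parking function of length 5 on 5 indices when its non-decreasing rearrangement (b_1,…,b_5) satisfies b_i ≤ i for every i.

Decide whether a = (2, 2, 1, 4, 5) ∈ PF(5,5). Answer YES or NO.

YES

Order a: b = (1, 2, 2, 4, 5).
  b_1=1 ≤ 1
  b_2=2 ≤ 2
  b_3=2 ≤ 3
  b_4=4 ≤ 4
  b_5=5 ≤ 5
All bounds hold ⇒ YES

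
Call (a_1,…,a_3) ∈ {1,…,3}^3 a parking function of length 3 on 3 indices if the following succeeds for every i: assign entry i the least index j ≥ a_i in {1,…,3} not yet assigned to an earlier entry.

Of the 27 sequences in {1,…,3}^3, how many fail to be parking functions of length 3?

11

|PF| = (3+1−3)·(3+1)^{3−1} = 1×16 = 16 (Pollak)
Example (2,2,2) → sorted (2,2,2): b_1=2>1, not a PF.
Total 27; non-PF = 27−16 = 11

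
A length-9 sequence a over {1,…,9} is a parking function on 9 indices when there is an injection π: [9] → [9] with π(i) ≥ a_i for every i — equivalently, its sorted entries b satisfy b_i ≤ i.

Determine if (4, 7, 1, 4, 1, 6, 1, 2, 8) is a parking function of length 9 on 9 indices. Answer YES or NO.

YES

Order a: b = (1, 1, 1, 2, 4, 4, 6, 7, 8).
  b_1=1 ≤ 1
  b_2=1 ≤ 2
  b_3=1 ≤ 3
  b_4=2 ≤ 4
  b_5=4 ≤ 5
  b_6=4 ≤ 6
  b_7=6 ≤ 7
  b_8=7 ≤ 8
  b_9=8 ≤ 9
All bounds hold ⇒ YES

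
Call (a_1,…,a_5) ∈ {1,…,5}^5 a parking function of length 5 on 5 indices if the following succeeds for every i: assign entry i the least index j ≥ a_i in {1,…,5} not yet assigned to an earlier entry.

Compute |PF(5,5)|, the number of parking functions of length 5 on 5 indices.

1296

|PF| = (5+1−5)·(5+1)^{5−1} = 1·1296 = 1296 (Konheim–Weiss)
Example (3,1,3,1,2) → sorted (1,1,2,3,3): b_i ≤ i ∀i, a PF.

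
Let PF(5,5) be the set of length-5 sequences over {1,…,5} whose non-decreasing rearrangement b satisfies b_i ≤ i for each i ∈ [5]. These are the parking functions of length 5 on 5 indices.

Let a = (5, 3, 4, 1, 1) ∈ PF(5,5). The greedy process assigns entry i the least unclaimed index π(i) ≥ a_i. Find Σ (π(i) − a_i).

1

Σπ = 5·6/2 = 15 (π permutes [5]); Σa = 5+3+4+1+1 = 14; disp = 15−14 = 1.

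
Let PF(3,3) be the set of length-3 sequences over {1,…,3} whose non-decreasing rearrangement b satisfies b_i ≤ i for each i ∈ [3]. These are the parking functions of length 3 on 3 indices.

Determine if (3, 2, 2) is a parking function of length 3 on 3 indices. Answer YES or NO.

Order a: b = (2, 2, 3).
  b_1=2 > 1
  fails at i=1 ⇒ NO

NO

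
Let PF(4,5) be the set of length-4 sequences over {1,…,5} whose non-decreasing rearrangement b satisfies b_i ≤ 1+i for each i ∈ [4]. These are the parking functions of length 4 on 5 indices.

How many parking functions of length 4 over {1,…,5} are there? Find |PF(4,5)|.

432

|PF(4,5)| = (5−4+1)·(5+1)^(4−1) = 2 · 216 = 432 [KW]
Check (3,1,5,2) → sorted (1,2,3,5): b_i ≤ 1+i ∀i, a PF.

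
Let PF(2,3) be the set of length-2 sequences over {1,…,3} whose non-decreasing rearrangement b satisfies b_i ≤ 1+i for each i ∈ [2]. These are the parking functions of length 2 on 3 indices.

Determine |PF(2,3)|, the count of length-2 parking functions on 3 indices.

#PF = 2·4^1 = 2 · 4 = 8 [KW]
Check (3,1) → sorted (1,3): b_i ≤ 1+i ∀i, a PF.

8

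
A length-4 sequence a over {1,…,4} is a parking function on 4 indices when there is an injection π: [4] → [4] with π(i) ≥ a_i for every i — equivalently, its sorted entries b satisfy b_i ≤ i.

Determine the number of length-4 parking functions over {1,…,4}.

Count = (4−4+1)·(4+1)^(4−1) = 1 · 125 = 125
Check (1,4,1,2) → sorted (1,1,2,4): b_i ≤ i ∀i, a PF.

125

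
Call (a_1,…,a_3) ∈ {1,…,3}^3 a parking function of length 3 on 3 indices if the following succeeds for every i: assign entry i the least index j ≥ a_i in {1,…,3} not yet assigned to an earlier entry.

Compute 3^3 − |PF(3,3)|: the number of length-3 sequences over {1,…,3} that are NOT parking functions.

#PF = (3−3+1)·(3+1)^(3−1) = 1 · 16 = 16 (Konheim–Weiss)
Example (3,3,3) → sorted (3,3,3): b_1=3>1, not a PF.
So 27 − 16 = 11 fail.

11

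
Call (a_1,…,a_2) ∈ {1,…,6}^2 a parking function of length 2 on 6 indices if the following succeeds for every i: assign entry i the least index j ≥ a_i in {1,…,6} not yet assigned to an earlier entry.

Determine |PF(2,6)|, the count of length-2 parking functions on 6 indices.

35

|PF(2,6)| = (7−2)·7^(2−1) = 5 · 7 = 35 [KW]
Check (2,4) → sorted (2,4): b_i ≤ 4+i ∀i, a PF.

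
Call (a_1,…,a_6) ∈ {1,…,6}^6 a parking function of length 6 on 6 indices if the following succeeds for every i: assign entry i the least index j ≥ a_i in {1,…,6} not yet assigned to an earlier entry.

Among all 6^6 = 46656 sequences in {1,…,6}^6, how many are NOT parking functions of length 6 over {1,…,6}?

#PF = (6−6+1)·(6+1)^(6−1) = 1 · 16807 = 16807 (Konheim–Weiss)
E.g. (6,2,4,6,5,3) → sorted (2,3,4,5,6,6): b_1=2>1, not a PF.
6^6 − 16807 = 46656 − 16807 = 29849

29849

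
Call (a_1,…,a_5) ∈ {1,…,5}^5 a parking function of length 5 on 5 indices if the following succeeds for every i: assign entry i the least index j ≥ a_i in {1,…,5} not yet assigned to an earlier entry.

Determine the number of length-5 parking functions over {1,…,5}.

1296

Count = (5−5+1)·(5+1)^(5−1) = 1·1296 = 1296 [KW]
Check (1,4,5,1,3) → sorted (1,1,3,4,5): b_i ≤ i ∀i, a PF.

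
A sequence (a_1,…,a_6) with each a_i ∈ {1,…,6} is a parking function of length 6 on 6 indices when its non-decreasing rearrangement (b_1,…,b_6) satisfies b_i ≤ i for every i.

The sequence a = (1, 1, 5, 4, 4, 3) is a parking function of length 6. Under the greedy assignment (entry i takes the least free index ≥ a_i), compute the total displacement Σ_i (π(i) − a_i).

3

Σπ = 21 ({1..6} each once); Σa = 1+1+5+4+4+3 = 18; disp = 21−18 = 3.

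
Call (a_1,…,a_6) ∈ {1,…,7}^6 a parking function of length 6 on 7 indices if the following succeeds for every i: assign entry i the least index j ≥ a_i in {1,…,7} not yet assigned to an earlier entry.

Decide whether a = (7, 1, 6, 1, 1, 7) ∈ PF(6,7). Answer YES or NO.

Rearranged: b = (1, 1, 1, 6, 7, 7).
  b_1=1 ≤ 2
  b_2=1 ≤ 3
  b_3=1 ≤ 4
  b_4=6 > 5
  fails at i=4 ⇒ NO

NO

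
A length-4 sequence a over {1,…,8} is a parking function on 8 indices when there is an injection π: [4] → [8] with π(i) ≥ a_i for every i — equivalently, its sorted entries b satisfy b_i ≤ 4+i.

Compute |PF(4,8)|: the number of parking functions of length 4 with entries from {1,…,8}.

3645

#PF = 5·9^3 = 5×729 = 3645 [KW]
E.g. (8,7,2,6) → sorted (2,6,7,8): b_i ≤ 4+i ∀i, a PF.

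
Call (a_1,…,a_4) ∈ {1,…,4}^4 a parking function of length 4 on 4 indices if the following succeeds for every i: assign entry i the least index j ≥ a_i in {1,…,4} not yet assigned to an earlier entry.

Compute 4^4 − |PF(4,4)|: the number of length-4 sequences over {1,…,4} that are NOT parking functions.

|PF| = 1·5^3 = 1 · 125 = 125
Example (4,1,4,4) → sorted (1,4,4,4): b_2=4>2, not a PF.
So 256 − 125 = 131 fail.

131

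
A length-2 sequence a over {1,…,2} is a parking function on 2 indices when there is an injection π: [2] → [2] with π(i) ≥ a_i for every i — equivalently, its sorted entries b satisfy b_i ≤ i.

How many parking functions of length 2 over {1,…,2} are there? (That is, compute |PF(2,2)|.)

#PF = (2−2+1)·(2+1)^(2−1) = 1×3 = 3 [KW]
Example (1,1) → sorted (1,1): b_i ≤ i ∀i, a PF.

3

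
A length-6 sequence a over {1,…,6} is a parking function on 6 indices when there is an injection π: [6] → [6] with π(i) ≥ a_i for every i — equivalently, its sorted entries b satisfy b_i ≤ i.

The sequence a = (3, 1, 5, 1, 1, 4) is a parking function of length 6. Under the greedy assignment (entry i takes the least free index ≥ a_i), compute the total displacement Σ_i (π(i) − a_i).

Σπ(i) = 1+…+6 = 21; Σa = 3+1+5+1+1+4 = 15; disp = 21−15 = 6.

6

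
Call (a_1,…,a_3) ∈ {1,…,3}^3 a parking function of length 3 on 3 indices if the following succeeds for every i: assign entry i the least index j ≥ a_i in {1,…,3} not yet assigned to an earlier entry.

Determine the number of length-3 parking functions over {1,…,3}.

#PF = (3+1−3)·(3+1)^{3−1} = 1×16 = 16 [KW]
Check (1,2,1) → sorted (1,1,2): b_i ≤ i ∀i, a PF.

16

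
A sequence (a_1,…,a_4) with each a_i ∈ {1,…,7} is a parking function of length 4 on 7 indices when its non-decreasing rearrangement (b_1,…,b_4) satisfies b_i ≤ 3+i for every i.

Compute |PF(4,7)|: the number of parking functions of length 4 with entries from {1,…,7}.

|PF| = (7+1−4)·(7+1)^{4−1} = 4 · 512 = 2048 (Pollak)
Check (2,4,2,1) → sorted (1,2,2,4): b_i ≤ 3+i ∀i, a PF.

2048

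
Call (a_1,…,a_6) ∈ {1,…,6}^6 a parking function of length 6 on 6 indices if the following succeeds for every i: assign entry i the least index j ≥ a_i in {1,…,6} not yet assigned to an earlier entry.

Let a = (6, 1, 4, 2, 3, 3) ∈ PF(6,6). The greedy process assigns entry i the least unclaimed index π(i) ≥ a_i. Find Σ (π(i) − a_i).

Σπ(i) = 1+…+6 = 21; Σa = 6+1+4+2+3+3 = 19; disp = 21−19 = 2.

2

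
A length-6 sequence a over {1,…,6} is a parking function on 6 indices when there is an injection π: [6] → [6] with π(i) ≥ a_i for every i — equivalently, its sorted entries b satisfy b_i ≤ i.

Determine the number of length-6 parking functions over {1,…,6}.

16807

#PF = (6+1−6)·(6+1)^{6−1} = 1 · 16807 = 16807 (Konheim–Weiss)
One tuple (3,1,5,3,1,2) → sorted (1,1,2,3,3,5): b_i ≤ i ∀i, a PF.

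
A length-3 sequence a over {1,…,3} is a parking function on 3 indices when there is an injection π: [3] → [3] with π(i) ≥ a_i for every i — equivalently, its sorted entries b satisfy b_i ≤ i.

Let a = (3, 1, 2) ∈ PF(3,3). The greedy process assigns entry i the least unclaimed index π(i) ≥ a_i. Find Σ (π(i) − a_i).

Σπ = 3·4/2 = 6 (π permutes [3]); Σa = 3+1+2 = 6; disp = 6−6 = 0.

0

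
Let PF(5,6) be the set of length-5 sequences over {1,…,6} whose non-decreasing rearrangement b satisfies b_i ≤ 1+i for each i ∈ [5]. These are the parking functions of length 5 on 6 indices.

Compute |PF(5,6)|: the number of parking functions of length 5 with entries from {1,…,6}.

4802

|PF| = (6+1−5)·(6+1)^{5−1} = 2·2401 = 4802 (Konheim–Weiss)
Check (5,4,1,5,2) → sorted (1,2,4,5,5): b_i ≤ 1+i ∀i, a PF.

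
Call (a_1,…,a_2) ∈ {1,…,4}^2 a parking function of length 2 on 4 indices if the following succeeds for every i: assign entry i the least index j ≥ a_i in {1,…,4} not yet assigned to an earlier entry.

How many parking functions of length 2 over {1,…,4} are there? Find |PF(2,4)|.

Count = 3·5^1 = 3×5 = 15 [KW]
E.g. (2,4) → sorted (2,4): b_i ≤ 2+i ∀i, a PF.

15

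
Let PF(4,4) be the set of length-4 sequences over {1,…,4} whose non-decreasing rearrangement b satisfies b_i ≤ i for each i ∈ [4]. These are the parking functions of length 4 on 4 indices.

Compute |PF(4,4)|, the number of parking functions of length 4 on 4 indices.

125

|PF(4,4)| = 1·5^3 = 1 · 125 = 125 (Pollak)
One tuple (3,2,1,1) → sorted (1,1,2,3): b_i ≤ i ∀i, a PF.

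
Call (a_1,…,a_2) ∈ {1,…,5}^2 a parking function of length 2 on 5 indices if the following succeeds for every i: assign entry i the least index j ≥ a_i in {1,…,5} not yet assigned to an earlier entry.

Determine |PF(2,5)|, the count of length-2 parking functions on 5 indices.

|PF(2,5)| = (5+1−2)·(5+1)^{2−1} = 4·6 = 24 [KW]
Check (4,3) → sorted (3,4): b_i ≤ 3+i ∀i, a PF.

24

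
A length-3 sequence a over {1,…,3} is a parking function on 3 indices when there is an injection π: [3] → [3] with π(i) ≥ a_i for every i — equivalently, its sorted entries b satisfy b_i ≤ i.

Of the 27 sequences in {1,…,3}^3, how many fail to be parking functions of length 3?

11

Count = (3−3+1)·(3+1)^(3−1) = 1 · 16 = 16 (Konheim–Weiss)
Check (3,3,1) → sorted (1,3,3): b_2=3>2, not a PF.
Total 27; non-PF = 27−16 = 11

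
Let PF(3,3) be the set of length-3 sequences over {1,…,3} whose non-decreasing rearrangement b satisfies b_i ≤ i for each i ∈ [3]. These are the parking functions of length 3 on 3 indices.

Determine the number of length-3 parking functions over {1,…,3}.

#PF = (3−3+1)·(3+1)^(3−1) = 1 · 16 = 16
Check (1,1,2) → sorted (1,1,2): b_i ≤ i ∀i, a PF.

16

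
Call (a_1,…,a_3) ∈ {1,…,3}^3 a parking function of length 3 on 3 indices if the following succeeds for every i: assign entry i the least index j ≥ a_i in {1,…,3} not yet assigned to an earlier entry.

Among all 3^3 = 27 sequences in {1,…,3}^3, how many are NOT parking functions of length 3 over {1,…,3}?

11

|PF(3,3)| = (4−3)·4^(3−1) = 1 · 16 = 16
E.g. (2,2,2) → sorted (2,2,2): b_1=2>1, not a PF.
So 27 − 16 = 11 fail.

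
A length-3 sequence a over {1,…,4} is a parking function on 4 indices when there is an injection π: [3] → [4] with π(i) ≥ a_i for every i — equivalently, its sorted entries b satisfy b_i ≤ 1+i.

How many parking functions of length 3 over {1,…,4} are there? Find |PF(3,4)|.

Count = 2·5^2 = 2×25 = 50 [KW]
E.g. (1,3,3) → sorted (1,3,3): b_i ≤ 1+i ∀i, a PF.

50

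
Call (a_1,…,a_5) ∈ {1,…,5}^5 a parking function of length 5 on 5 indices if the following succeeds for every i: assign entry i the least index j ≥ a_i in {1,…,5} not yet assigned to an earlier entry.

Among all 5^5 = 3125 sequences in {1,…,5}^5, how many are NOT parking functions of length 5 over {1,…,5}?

Count = (5−5+1)·(5+1)^(5−1) = 1·1296 = 1296 (Pollak)
Example (2,2,2,2,2) → sorted (2,2,2,2,2): b_1=2>1, not a PF.
So 3125 − 1296 = 1829 fail.

1829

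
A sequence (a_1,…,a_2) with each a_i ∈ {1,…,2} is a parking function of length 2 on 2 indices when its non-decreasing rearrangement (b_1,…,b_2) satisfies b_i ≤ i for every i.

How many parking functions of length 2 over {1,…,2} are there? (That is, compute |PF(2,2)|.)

3

Count = (3−2)·3^(2−1) = 1×3 = 3 (Pollak)
Example (1,2) → sorted (1,2): b_i ≤ i ∀i, a PF.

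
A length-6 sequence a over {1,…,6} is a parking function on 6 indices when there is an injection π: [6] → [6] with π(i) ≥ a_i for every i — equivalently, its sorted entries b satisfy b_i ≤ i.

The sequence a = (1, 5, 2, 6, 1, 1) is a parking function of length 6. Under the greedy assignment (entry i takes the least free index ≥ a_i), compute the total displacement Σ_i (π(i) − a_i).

Σπ = 21 ({1..6} each once); Σa = 1+5+2+6+1+1 = 16; disp = 21−16 = 5.

5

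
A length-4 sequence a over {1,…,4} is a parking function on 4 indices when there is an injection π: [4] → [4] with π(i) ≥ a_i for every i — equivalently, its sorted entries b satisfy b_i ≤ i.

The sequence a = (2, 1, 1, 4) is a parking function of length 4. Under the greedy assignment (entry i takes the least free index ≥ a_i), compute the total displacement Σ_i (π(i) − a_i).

Σπ = 10 ({1..4} each once); Σa = 2+1+1+4 = 8; disp = 10−8 = 2.

2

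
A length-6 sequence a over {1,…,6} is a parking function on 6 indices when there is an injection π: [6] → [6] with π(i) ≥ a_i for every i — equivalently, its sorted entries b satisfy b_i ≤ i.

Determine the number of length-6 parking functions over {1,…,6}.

|PF(6,6)| = (6+1−6)·(6+1)^{6−1} = 1 · 16807 = 16807 [KW]
E.g. (1,1,5,3,2,4) → sorted (1,1,2,3,4,5): b_i ≤ i ∀i, a PF.

16807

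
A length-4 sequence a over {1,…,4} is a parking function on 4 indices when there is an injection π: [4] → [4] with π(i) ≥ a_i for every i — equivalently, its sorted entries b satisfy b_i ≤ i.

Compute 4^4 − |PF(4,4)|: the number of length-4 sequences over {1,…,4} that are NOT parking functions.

|PF| = (4−4+1)·(4+1)^(4−1) = 1×125 = 125 [KW]
E.g. (3,3,3,4) → sorted (3,3,3,4): b_1=3>1, not a PF.
Total 256; non-PF = 256−125 = 131

131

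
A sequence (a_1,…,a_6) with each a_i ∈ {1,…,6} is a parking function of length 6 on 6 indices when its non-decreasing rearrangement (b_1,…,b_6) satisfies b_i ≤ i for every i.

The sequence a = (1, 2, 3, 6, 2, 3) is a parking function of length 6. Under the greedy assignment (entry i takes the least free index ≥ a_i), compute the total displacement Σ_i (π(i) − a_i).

Σπ = 6·7/2 = 21 (π permutes [6]); Σa = 1+2+3+6+2+3 = 17; disp = 21−17 = 4.

4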